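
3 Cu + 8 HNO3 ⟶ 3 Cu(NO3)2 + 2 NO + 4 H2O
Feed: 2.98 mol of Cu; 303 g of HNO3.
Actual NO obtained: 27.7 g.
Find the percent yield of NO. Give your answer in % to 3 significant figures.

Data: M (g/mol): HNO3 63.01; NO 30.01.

n(Cu) = 2.980 mol
n(HNO3) = 303.0 / 63.01 = 4.809 mol
n/ν for Cu = 2.980/3 = 0.9933
n/ν for HNO3 = 4.809/8 = 0.6011
Smallest n/ν is HNO3 → limiting reagent.
theoretical n(NO) = (2/8) × 4.809 = 1.202 mol → 36.07 g
% yield = 27.7 / 36.07 × 100 = 76.80 %

76.8 %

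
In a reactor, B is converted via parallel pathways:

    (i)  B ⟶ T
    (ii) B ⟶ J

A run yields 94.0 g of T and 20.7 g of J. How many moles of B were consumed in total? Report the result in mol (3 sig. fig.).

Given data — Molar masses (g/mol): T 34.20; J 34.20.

n(T) = 94.0 / 34.20 = 2.749 mol
n(J) = 20.7 / 34.20 = 0.6053 mol
n(B) via (i) = (1/1)×2.749 = 2.749 mol
n(B) via (ii) = (1/1)×0.6053 = 0.6053 mol
total n(B) = 2.749 + 0.6053 = 3.354 mol

3.35 mol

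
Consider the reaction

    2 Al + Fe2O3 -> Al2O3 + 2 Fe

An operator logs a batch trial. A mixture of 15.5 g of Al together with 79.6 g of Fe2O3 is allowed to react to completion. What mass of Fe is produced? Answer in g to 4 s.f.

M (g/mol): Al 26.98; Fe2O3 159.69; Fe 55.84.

n(Al) = 15.50 / 26.98 = 0.5745 mol
n(Fe2O3) = 79.60 / 159.69 = 0.4985 mol
n/ν for Al = 0.5745/2 = 0.2873
n/ν for Fe2O3 = 0.4985/1 = 0.4985
Smallest n/ν is Al → limiting reagent.
n(Fe) = (2/2) × 0.5745 = 0.5745 mol
mass = 0.5745 × 55.84 = 32.08 g

32.08 g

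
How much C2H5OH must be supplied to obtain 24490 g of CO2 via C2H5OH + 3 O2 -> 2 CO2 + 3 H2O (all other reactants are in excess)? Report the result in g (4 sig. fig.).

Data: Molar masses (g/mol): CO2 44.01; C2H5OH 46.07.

n(CO2) = 24490 / 44.01 = 556.5 mol
n(C2H5OH) = (1/2) × 556.5 = 278.3 mol
mass = 278.3 × 46.07 = 12820 g

12820 g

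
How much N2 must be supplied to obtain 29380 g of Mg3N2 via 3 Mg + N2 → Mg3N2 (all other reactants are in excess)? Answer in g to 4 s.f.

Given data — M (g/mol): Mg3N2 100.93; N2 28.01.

8154 g

n(Mg3N2) = 29380 / 100.93 = 291.1 mol
n(N2) = (1/1) × 291.1 = 291.1 mol
mass = 291.1 × 28.01 = 8154 g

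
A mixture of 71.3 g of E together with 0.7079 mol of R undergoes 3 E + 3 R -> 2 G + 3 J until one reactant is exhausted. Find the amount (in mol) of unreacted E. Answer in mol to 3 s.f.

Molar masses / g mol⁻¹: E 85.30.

n(E) = 71.30 / 85.30 = 0.8359 mol
n(R) = 0.7079 mol
n/ν → E: 0.2786, R: 0.2360; R is limiting.
E consumed = (3/3) × 0.7079 = 0.7079 mol
E remaining = 0.8359 − 0.7079 = 0.1280 mol

0.128 mol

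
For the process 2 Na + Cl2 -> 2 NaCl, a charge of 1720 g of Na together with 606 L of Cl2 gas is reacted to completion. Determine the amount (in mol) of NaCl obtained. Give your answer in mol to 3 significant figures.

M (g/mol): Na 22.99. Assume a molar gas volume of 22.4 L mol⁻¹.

n(Na) = 1720 / 22.99 = 74.82 mol
n(Cl2) = 606.0 / 22.4 = 27.05 mol
n/ν → Na: 37.41, Cl2: 27.05; Cl2 is limiting.
n(NaCl) = (2/1) × 27.05 = 54.10 mol

54.1 mol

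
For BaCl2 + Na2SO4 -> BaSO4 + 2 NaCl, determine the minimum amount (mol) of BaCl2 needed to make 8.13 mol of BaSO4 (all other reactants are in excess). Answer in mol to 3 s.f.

n(BaSO4) = 8.130 mol
n(BaCl2) = (1/1) × 8.130 = 8.130 mol

8.13 mol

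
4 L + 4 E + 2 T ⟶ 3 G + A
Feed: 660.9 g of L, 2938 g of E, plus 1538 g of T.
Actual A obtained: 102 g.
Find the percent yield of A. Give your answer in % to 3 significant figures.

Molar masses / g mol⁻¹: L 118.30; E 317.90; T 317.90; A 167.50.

43.6 %

n(L) = 660.9 / 118.30 = 5.587 mol
n(E) = 2938 / 317.90 = 9.242 mol
n(T) = 1538 / 317.90 = 4.838 mol
n/ν for L = 5.587/4 = 1.397
n/ν for E = 9.242/4 = 2.311
n/ν for T = 4.838/2 = 2.419
Smallest n/ν is L → limiting reagent.
theoretical n(A) = (1/4) × 5.587 = 1.397 mol → 234.0 g
% yield = 102 / 234.0 × 100 = 43.59 %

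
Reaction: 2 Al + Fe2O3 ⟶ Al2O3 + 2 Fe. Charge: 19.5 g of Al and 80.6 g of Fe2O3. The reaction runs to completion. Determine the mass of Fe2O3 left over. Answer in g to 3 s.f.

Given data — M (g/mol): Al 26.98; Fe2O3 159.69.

n(Al) = 19.50 / 26.98 = 0.7228 mol
n(Fe2O3) = 80.60 / 159.69 = 0.5047 mol
n/ν for Al = 0.7228/2 = 0.3614
n/ν for Fe2O3 = 0.5047/1 = 0.5047
Smallest n/ν is Al → limiting reagent.
Fe2O3 consumed = (1/2) × 0.7228 = 0.3614 mol
Fe2O3 remaining = 0.5047 − 0.3614 = 0.1433 mol
mass = 0.1433 × 159.69 = 22.88 g

22.9 g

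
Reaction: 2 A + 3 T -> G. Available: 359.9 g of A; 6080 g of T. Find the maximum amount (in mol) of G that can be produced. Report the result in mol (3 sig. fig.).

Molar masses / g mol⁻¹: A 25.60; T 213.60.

7.03 mol

n(A) = 359.9 / 25.60 = 14.06 mol
n(T) = 6080 / 213.60 = 28.46 mol
n/ν for A = 14.06/2 = 7.030
n/ν for T = 28.46/3 = 9.487
Smallest n/ν is A → limiting reagent.
n(G) = (1/2) × 14.06 = 7.030 mol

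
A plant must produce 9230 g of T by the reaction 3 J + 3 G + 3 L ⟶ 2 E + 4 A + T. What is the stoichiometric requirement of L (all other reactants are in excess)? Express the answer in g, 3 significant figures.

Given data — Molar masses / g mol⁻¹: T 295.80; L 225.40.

21100 g

n(T) = 9230 / 295.80 = 31.20 mol
n(L) = (3/1) × 31.20 = 93.60 mol
mass = 93.60 × 225.40 = 21100 g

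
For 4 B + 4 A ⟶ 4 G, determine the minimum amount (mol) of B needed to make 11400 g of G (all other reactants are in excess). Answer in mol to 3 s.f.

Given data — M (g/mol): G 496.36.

23.0 mol

n(G) = 11400 / 496.36 = 22.97 mol
n(B) = (4/4) × 22.97 = 22.97 mol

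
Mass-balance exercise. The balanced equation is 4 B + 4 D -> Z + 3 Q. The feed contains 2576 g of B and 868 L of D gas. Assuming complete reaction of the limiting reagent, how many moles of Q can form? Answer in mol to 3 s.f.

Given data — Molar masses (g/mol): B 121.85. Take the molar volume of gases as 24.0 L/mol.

15.9 mol

n(B) = 2576 / 121.85 = 21.14 mol
n(D) = 868.0 / 24.0 = 36.17 mol
n/ν for B = 21.14/4 = 5.285
n/ν for D = 36.17/4 = 9.043
Smallest n/ν is B → limiting reagent.
n(Q) = (3/4) × 21.14 = 15.86 mol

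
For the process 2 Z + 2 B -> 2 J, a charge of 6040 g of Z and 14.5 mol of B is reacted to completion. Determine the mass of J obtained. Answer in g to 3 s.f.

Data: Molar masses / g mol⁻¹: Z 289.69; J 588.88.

8540 g

n(Z) = 6040 / 289.69 = 20.85 mol
n(B) = 14.50 mol
n/ν for Z = 20.85/2 = 10.43
n/ν for B = 14.50/2 = 7.250
Smallest n/ν is B → limiting reagent.
n(J) = (2/2) × 14.50 = 14.50 mol
mass = 14.50 × 588.88 = 8539 g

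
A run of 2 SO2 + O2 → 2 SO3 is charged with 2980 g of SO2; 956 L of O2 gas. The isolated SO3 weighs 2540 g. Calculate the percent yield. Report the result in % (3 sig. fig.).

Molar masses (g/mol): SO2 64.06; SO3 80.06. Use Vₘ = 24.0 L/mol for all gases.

n(SO2) = 2980 / 64.06 = 46.52 mol
n(O2) = 956.0 / 24.0 = 39.83 mol
n/ν for SO2 = 46.52/2 = 23.26
n/ν for O2 = 39.83/1 = 39.83
Smallest n/ν is SO2 → limiting reagent.
theoretical n(SO3) = (2/2) × 46.52 = 46.52 mol → 3724 g
% yield = 2540 / 3724 × 100 = 68.21 %

68.2 %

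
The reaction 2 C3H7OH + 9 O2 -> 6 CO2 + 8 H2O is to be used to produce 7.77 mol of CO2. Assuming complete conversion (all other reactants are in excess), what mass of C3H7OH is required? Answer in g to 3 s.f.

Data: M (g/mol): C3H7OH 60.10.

n(CO2) = 7.770 mol
n(C3H7OH) = (2/6) × 7.770 = 2.590 mol
mass = 2.590 × 60.10 = 155.7 g

156 g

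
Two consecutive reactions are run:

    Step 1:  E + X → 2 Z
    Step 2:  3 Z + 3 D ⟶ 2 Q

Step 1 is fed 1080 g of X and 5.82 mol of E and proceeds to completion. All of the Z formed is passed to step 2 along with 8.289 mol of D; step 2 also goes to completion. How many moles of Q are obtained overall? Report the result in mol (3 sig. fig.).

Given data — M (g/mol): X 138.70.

Step 1:
n(X) = 1080 / 138.70 = 7.787 mol
n(E) = 5.820 mol
n/ν → X: 7.787, E: 5.820; E is limiting.
n(Z) produced = (2/1) × 5.820 = 11.64 mol
Step 2:
n(Z) available = 11.64 mol
n(D) = 8.289 mol
n/ν → Z: 3.880, D: 2.763; D is limiting.
n(Q) = (2/3) × 8.289 = 5.526 mol

5.53 mol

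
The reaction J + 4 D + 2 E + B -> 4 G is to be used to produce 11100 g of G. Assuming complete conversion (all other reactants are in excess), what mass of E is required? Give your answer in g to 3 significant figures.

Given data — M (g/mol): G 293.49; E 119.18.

2250 g

n(G) = 11100 / 293.49 = 37.82 mol
n(E) = (2/4) × 37.82 = 18.91 mol
mass = 18.91 × 119.18 = 2254 g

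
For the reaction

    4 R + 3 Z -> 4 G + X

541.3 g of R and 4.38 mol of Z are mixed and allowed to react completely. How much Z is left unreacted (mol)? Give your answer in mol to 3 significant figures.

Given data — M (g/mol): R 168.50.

n(R) = 541.3 / 168.50 = 3.212 mol
n(Z) = 4.380 mol
n/ν → R: 0.8030, Z: 1.460; R is limiting.
Z consumed = (3/4) × 3.212 = 2.409 mol
Z remaining = 4.380 − 2.409 = 1.971 mol

1.97 mol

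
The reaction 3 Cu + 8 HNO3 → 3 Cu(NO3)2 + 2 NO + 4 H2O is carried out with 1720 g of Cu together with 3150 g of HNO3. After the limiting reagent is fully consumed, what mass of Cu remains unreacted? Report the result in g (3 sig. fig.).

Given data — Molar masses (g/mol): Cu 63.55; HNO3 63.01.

529 g

n(Cu) = 1720 / 63.55 = 27.07 mol
n(HNO3) = 3150 / 63.01 = 49.99 mol
n/ν for Cu = 27.07/3 = 9.023
n/ν for HNO3 = 49.99/8 = 6.249
Smallest n/ν is HNO3 → limiting reagent.
Cu consumed = (3/8) × 49.99 = 18.75 mol
Cu remaining = 27.07 − 18.75 = 8.320 mol
mass = 8.320 × 63.55 = 528.7 g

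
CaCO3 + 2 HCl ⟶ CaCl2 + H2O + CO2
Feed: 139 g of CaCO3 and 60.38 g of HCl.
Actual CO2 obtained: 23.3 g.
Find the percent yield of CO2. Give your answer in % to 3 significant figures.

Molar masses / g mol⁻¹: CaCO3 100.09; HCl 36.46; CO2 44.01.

63.9 %

n(CaCO3) = 139.0 / 100.09 = 1.389 mol
n(HCl) = 60.38 / 36.46 = 1.656 mol
n/ν for CaCO3 = 1.389/1 = 1.389
n/ν for HCl = 1.656/2 = 0.8280
Smallest n/ν is HCl → limiting reagent.
theoretical n(CO2) = (1/2) × 1.656 = 0.8280 mol → 36.44 g
% yield = 23.3 / 36.44 × 100 = 63.94 %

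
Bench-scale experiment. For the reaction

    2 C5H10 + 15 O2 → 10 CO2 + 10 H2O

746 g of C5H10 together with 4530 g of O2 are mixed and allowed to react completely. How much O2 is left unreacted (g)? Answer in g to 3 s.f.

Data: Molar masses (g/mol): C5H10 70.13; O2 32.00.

1980 g

n(C5H10) = 746.0 / 70.13 = 10.64 mol
n(O2) = 4530 / 32.00 = 141.6 mol
n/ν for C5H10 = 10.64/2 = 5.320
n/ν for O2 = 141.6/15 = 9.440
Smallest n/ν is C5H10 → limiting reagent.
O2 consumed = (15/2) × 10.64 = 79.80 mol
O2 remaining = 141.6 − 79.80 = 61.80 mol
mass = 61.80 × 32.00 = 1978 g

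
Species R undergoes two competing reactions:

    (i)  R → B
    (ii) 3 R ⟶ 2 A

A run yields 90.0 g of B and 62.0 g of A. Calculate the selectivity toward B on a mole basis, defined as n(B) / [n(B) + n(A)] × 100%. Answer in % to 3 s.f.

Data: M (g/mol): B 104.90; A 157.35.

68.5 %

n(B) = 90.0 / 104.90 = 0.8580 mol
n(A) = 62.0 / 157.35 = 0.3940 mol
selectivity = 0.8580/(0.8580+0.3940) × 100 = 68.53 %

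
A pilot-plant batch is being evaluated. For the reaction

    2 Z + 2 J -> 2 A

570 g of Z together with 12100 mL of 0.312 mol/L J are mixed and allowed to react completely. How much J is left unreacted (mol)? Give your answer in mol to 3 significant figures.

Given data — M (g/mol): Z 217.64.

n(Z) = 570.0 / 217.64 = 2.619 mol
n(J) = 0.312 × 12100/1000 = 3.775 mol
n/ν for Z = 2.619/2 = 1.310
n/ν for J = 3.775/2 = 1.888
Smallest n/ν is Z → limiting reagent.
J consumed = (2/2) × 2.619 = 2.619 mol
J remaining = 3.775 − 2.619 = 1.156 mol

1.16 mol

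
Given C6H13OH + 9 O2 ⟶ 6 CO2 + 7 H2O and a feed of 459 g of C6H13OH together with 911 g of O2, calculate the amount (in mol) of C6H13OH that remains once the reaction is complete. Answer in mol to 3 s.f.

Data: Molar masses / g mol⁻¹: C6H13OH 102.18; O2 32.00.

1.33 mol

n(C6H13OH) = 459.0 / 102.18 = 4.492 mol
n(O2) = 911.0 / 32.00 = 28.47 mol
n/ν for C6H13OH = 4.492/1 = 4.492
n/ν for O2 = 28.47/9 = 3.163
Smallest n/ν is O2 → limiting reagent.
C6H13OH consumed = (1/9) × 28.47 = 3.163 mol
C6H13OH remaining = 4.492 − 3.163 = 1.329 mol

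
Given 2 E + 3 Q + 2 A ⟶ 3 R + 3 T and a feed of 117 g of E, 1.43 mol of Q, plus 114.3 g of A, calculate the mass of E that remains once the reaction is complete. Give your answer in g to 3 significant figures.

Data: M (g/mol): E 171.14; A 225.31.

30.2 g

n(E) = 117.0 / 171.14 = 0.6837 mol
n(Q) = 1.430 mol
n(A) = 114.3 / 225.31 = 0.5073 mol
n/ν → E: 0.3419, Q: 0.4767, A: 0.2537; A is limiting.
E consumed = (2/2) × 0.5073 = 0.5073 mol
E remaining = 0.6837 − 0.5073 = 0.1764 mol
mass = 0.1764 × 171.14 = 30.19 g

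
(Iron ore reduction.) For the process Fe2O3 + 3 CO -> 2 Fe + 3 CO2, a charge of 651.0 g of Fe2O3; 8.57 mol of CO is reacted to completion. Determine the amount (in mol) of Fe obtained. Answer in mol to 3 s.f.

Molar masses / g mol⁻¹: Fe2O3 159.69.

5.71 mol

n(Fe2O3) = 651.0 / 159.69 = 4.077 mol
n(CO) = 8.570 mol
n/ν → Fe2O3: 4.077, CO: 2.857; CO is limiting.
n(Fe) = (2/3) × 8.570 = 5.713 mol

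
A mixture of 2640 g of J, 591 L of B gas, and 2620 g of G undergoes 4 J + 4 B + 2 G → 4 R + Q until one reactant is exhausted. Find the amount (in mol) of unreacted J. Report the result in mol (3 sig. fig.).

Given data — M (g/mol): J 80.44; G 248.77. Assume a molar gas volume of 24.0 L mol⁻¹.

11.8 mol

n(J) = 2640 / 80.44 = 32.82 mol
n(B) = 591.0 / 24.0 = 24.63 mol
n(G) = 2620 / 248.77 = 10.53 mol
n/ν for J = 32.82/4 = 8.205
n/ν for B = 24.63/4 = 6.158
n/ν for G = 10.53/2 = 5.265
Smallest n/ν is G → limiting reagent.
J consumed = (4/2) × 10.53 = 21.06 mol
J remaining = 32.82 − 21.06 = 11.76 mol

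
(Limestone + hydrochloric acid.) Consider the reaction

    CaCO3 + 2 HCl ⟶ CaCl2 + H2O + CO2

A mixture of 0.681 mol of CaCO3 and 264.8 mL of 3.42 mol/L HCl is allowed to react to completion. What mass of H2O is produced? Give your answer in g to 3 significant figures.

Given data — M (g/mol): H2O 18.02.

n(CaCO3) = 0.6810 mol
n(HCl) = 3.42 × 264.8/1000 = 0.9056 mol
n/ν → CaCO3: 0.6810, HCl: 0.4528; HCl is limiting.
n(H2O) = (1/2) × 0.9056 = 0.4528 mol
mass = 0.4528 × 18.02 = 8.159 g

8.16 g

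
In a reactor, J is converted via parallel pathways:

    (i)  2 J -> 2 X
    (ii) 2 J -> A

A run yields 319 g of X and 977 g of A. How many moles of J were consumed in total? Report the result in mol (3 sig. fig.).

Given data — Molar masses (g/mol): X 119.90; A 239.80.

n(X) = 319 / 119.90 = 2.661 mol
n(A) = 977 / 239.80 = 4.074 mol
n(J) via (i) = (2/2)×2.661 = 2.661 mol
n(J) via (ii) = (2/1)×4.074 = 8.148 mol
total n(J) = 2.661 + 8.148 = 10.81 mol

10.8 mol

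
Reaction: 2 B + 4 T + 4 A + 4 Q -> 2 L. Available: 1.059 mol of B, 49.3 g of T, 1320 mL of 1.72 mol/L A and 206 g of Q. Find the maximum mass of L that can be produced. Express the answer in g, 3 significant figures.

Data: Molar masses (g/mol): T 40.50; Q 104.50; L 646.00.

393 g

n(B) = 1.059 mol
n(T) = 49.30 / 40.50 = 1.217 mol
n(A) = 1.72 × 1320/1000 = 2.270 mol
n(Q) = 206.0 / 104.50 = 1.971 mol
n/ν for B = 1.059/2 = 0.5295
n/ν for T = 1.217/4 = 0.3043
n/ν for A = 2.270/4 = 0.5675
n/ν for Q = 1.971/4 = 0.4928
Smallest n/ν is T → limiting reagent.
n(L) = (2/4) × 1.217 = 0.6085 mol
mass = 0.6085 × 646.00 = 393.1 g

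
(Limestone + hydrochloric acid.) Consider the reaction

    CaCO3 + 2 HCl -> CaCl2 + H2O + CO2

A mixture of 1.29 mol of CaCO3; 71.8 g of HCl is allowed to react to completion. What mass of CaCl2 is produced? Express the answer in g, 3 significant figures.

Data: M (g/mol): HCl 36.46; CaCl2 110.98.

109 g

n(CaCO3) = 1.290 mol
n(HCl) = 71.80 / 36.46 = 1.969 mol
n/ν for CaCO3 = 1.290/1 = 1.290
n/ν for HCl = 1.969/2 = 0.9845
Smallest n/ν is HCl → limiting reagent.
n(CaCl2) = (1/2) × 1.969 = 0.9845 mol
mass = 0.9845 × 110.98 = 109.3 g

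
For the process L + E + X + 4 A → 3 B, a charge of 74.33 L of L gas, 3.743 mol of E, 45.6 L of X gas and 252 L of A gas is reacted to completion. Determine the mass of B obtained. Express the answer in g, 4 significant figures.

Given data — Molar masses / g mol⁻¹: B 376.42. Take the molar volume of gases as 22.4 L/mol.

2299 g

n(L) = 74.33 / 22.4 = 3.318 mol
n(E) = 3.743 mol
n(X) = 45.60 / 22.4 = 2.036 mol
n(A) = 252.0 / 22.4 = 11.25 mol
n/ν for L = 3.318/1 = 3.318
n/ν for E = 3.743/1 = 3.743
n/ν for X = 2.036/1 = 2.036
n/ν for A = 11.25/4 = 2.813
Smallest n/ν is X → limiting reagent.
n(B) = (3/1) × 2.036 = 6.108 mol
mass = 6.108 × 376.42 = 2299 g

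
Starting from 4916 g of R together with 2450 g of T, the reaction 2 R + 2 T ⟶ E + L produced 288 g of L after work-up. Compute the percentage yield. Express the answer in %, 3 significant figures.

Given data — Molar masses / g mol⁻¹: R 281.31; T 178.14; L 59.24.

n(R) = 4916 / 281.31 = 17.48 mol
n(T) = 2450 / 178.14 = 13.75 mol
n/ν for R = 17.48/2 = 8.740
n/ν for T = 13.75/2 = 6.875
Smallest n/ν is T → limiting reagent.
theoretical n(L) = (1/2) × 13.75 = 6.875 mol → 407.3 g
% yield = 288 / 407.3 × 100 = 70.71 %

70.7 %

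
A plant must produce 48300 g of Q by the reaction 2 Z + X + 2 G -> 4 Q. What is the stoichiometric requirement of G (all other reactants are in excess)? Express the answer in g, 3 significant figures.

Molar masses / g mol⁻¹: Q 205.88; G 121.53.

14300 g

n(Q) = 48300 / 205.88 = 234.6 mol
n(G) = (2/4) × 234.6 = 117.3 mol
mass = 117.3 × 121.53 = 14260 g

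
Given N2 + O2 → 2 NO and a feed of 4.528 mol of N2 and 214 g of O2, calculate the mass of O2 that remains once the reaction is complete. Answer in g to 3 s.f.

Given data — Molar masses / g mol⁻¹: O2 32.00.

69.1 g

n(N2) = 4.528 mol
n(O2) = 214.0 / 32.00 = 6.688 mol
n/ν → N2: 4.528, O2: 6.688; N2 is limiting.
O2 consumed = (1/1) × 4.528 = 4.528 mol
O2 remaining = 6.688 − 4.528 = 2.160 mol
mass = 2.160 × 32.00 = 69.12 g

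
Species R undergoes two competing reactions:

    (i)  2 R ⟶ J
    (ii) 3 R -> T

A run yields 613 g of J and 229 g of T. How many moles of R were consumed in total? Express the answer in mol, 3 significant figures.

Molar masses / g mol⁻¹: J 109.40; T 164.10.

n(J) = 613 / 109.40 = 5.603 mol
n(T) = 229 / 164.10 = 1.395 mol
n(R) via (i) = (2/1)×5.603 = 11.21 mol
n(R) via (ii) = (3/1)×1.395 = 4.185 mol
total n(R) = 11.21 + 4.185 = 15.40 mol

15.4 mol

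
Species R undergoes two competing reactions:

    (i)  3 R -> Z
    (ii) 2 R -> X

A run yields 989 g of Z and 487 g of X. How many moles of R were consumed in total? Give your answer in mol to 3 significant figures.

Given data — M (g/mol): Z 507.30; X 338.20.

n(Z) = 989 / 507.30 = 1.950 mol
n(X) = 487 / 338.20 = 1.440 mol
n(R) via (i) = (3/1)×1.950 = 5.850 mol
n(R) via (ii) = (2/1)×1.440 = 2.880 mol
total n(R) = 5.850 + 2.880 = 8.730 mol

8.73 mol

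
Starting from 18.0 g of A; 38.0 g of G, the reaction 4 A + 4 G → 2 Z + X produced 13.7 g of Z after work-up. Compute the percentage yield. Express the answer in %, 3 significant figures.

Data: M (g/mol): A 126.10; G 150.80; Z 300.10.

n(A) = 18.00 / 126.10 = 0.1427 mol
n(G) = 38.00 / 150.80 = 0.2520 mol
n/ν for A = 0.1427/4 = 0.03568
n/ν for G = 0.2520/4 = 0.06300
Smallest n/ν is A → limiting reagent.
theoretical n(Z) = (2/4) × 0.1427 = 0.07135 mol → 21.41 g
% yield = 13.7 / 21.41 × 100 = 63.99 %

64.0 %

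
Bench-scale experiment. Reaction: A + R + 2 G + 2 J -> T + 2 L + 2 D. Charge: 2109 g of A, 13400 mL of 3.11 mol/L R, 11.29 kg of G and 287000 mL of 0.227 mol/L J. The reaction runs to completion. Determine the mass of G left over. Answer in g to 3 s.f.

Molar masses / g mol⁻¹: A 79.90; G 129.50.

4450 g

n(A) = 2109 / 79.90 = 26.40 mol
n(R) = 3.11 × 13400/1000 = 41.67 mol
n(G) = 11.29×1000 / 129.50 = 87.18 mol
n(J) = 0.227 × 287000/1000 = 65.15 mol
n/ν → A: 26.40, R: 41.67, G: 43.59, J: 32.58; A is limiting.
G consumed = (2/1) × 26.40 = 52.80 mol
G remaining = 87.18 − 52.80 = 34.38 mol
mass = 34.38 × 129.50 = 4452 g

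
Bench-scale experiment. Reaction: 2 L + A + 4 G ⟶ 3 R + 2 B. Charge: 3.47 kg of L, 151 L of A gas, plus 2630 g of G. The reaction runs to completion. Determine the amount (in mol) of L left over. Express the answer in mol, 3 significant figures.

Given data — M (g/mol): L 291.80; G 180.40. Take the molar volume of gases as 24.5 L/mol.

n(L) = 3.470×1000 / 291.80 = 11.89 mol
n(A) = 151.0 / 24.5 = 6.163 mol
n(G) = 2630 / 180.40 = 14.58 mol
n/ν for L = 11.89/2 = 5.945
n/ν for A = 6.163/1 = 6.163
n/ν for G = 14.58/4 = 3.645
Smallest n/ν is G → limiting reagent.
L consumed = (2/4) × 14.58 = 7.290 mol
L remaining = 11.89 − 7.290 = 4.600 mol

4.60 mol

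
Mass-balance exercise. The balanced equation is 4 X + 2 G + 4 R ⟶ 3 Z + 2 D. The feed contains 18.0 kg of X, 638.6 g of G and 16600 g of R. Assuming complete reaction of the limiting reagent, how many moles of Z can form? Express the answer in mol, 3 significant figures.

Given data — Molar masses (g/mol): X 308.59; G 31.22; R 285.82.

30.7 mol

n(X) = 18.00×1000 / 308.59 = 58.33 mol
n(G) = 638.6 / 31.22 = 20.45 mol
n(R) = 16600 / 285.82 = 58.08 mol
n/ν → X: 14.58, G: 10.23, R: 14.52; G is limiting.
n(Z) = (3/2) × 20.45 = 30.68 mol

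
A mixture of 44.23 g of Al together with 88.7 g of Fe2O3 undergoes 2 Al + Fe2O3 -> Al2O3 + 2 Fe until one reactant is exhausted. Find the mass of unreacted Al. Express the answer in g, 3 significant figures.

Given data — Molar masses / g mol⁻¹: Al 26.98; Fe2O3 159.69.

14.3 g

n(Al) = 44.23 / 26.98 = 1.639 mol
n(Fe2O3) = 88.70 / 159.69 = 0.5555 mol
n/ν → Al: 0.8195, Fe2O3: 0.5555; Fe2O3 is limiting.
Al consumed = (2/1) × 0.5555 = 1.111 mol
Al remaining = 1.639 − 1.111 = 0.5280 mol
mass = 0.5280 × 26.98 = 14.25 g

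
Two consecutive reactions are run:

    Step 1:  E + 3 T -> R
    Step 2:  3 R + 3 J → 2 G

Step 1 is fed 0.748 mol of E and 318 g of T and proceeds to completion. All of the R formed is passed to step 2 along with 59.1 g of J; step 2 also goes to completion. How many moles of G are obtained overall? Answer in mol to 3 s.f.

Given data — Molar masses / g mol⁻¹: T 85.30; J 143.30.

Step 1:
n(E) = 0.7480 mol
n(T) = 318.0 / 85.30 = 3.728 mol
n/ν for E = 0.7480/1 = 0.7480
n/ν for T = 3.728/3 = 1.243
Smallest n/ν is E → limiting reagent.
n(R) produced = (1/1) × 0.7480 = 0.7480 mol
Step 2:
n(R) available = 0.7480 mol
n(J) = 59.10 / 143.30 = 0.4124 mol
n/ν for R = 0.7480/3 = 0.2493
n/ν for J = 0.4124/3 = 0.1375
Smallest n/ν is J → limiting reagent.
n(G) = (2/3) × 0.4124 = 0.2749 mol

0.275 mol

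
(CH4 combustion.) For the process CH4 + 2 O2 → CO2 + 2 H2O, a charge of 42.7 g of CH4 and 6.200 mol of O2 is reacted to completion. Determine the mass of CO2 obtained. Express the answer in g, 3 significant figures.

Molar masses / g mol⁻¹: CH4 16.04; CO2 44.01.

117 g

n(CH4) = 42.70 / 16.04 = 2.662 mol
n(O2) = 6.200 mol
n/ν for CH4 = 2.662/1 = 2.662
n/ν for O2 = 6.200/2 = 3.100
Smallest n/ν is CH4 → limiting reagent.
n(CO2) = (1/1) × 2.662 = 2.662 mol
mass = 2.662 × 44.01 = 117.2 g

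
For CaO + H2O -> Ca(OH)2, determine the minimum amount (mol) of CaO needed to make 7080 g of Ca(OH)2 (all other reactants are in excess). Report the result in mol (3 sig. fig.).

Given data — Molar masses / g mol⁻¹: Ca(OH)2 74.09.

n(Ca(OH)2) = 7080 / 74.09 = 95.56 mol
n(CaO) = (1/1) × 95.56 = 95.56 mol

95.6 mol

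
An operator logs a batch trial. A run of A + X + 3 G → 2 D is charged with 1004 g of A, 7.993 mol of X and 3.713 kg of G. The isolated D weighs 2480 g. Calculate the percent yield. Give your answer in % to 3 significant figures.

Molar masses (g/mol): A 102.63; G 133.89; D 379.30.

40.9 %

n(A) = 1004 / 102.63 = 9.783 mol
n(X) = 7.993 mol
n(G) = 3.713×1000 / 133.89 = 27.73 mol
n/ν → A: 9.783, X: 7.993, G: 9.243; X is limiting.
theoretical n(D) = (2/1) × 7.993 = 15.99 mol → 6065 g
% yield = 2480 / 6065 × 100 = 40.89 %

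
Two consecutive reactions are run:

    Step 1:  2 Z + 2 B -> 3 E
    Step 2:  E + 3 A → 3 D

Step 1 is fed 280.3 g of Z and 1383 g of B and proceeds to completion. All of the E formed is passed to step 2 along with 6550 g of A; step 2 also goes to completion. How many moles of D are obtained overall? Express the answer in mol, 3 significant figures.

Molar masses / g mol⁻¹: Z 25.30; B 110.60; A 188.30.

Step 1:
n(Z) = 280.3 / 25.30 = 11.08 mol
n(B) = 1383 / 110.60 = 12.50 mol
n/ν → Z: 5.540, B: 6.250; Z is limiting.
n(E) produced = (3/2) × 11.08 = 16.62 mol
Step 2:
n(E) available = 16.62 mol
n(A) = 6550 / 188.30 = 34.78 mol
n/ν → E: 16.62, A: 11.59; A is limiting.
n(D) = (3/3) × 34.78 = 34.78 mol

34.8 mol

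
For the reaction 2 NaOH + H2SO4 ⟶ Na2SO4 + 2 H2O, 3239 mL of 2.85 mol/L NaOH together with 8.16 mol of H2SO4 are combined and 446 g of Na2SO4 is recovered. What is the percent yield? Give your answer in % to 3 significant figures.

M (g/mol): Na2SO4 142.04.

68.0 %

n(NaOH) = 2.85 × 3239/1000 = 9.231 mol
n(H2SO4) = 8.160 mol
n/ν → NaOH: 4.616, H2SO4: 8.160; NaOH is limiting.
theoretical n(Na2SO4) = (1/2) × 9.231 = 4.616 mol → 655.7 g
% yield = 446 / 655.7 × 100 = 68.02 %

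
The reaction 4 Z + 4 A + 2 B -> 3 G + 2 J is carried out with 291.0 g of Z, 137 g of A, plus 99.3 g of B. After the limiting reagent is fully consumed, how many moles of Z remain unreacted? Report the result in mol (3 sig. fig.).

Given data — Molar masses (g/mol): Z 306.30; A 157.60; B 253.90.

0.168 mol

n(Z) = 291.0 / 306.30 = 0.9500 mol
n(A) = 137.0 / 157.60 = 0.8693 mol
n(B) = 99.30 / 253.90 = 0.3911 mol
n/ν → Z: 0.2375, A: 0.2173, B: 0.1956; B is limiting.
Z consumed = (4/2) × 0.3911 = 0.7822 mol
Z remaining = 0.9500 − 0.7822 = 0.1678 mol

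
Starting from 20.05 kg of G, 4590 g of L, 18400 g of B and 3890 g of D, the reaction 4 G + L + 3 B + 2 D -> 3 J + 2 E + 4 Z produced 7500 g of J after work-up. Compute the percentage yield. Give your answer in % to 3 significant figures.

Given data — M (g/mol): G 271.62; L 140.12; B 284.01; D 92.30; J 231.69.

n(G) = 20.05×1000 / 271.62 = 73.82 mol
n(L) = 4590 / 140.12 = 32.76 mol
n(B) = 18400 / 284.01 = 64.79 mol
n(D) = 3890 / 92.30 = 42.15 mol
n/ν for G = 73.82/4 = 18.46
n/ν for L = 32.76/1 = 32.76
n/ν for B = 64.79/3 = 21.60
n/ν for D = 42.15/2 = 21.08
Smallest n/ν is G → limiting reagent.
theoretical n(J) = (3/4) × 73.82 = 55.37 mol → 12830 g
% yield = 7500 / 12830 × 100 = 58.46 %

58.5 %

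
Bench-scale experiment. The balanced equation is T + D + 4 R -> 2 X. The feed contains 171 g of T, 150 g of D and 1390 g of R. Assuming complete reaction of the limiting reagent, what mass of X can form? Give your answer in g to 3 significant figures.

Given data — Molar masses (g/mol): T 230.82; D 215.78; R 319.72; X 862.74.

1200 g

n(T) = 171.0 / 230.82 = 0.7408 mol
n(D) = 150.0 / 215.78 = 0.6952 mol
n(R) = 1390 / 319.72 = 4.348 mol
n/ν → T: 0.7408, D: 0.6952, R: 1.087; D is limiting.
n(X) = (2/1) × 0.6952 = 1.390 mol
mass = 1.390 × 862.74 = 1199 g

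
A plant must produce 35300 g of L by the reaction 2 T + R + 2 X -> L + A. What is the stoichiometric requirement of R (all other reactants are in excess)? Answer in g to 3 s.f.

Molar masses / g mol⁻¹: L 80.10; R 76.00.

33500 g

n(L) = 35300 / 80.10 = 440.7 mol
n(R) = (1/1) × 440.7 = 440.7 mol
mass = 440.7 × 76.00 = 33490 g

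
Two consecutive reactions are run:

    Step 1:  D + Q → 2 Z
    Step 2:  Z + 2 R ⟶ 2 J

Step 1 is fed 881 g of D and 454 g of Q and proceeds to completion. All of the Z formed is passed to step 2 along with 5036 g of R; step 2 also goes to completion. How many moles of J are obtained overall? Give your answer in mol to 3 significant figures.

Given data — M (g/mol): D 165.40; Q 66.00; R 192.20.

21.3 mol

Step 1:
n(D) = 881.0 / 165.40 = 5.326 mol
n(Q) = 454.0 / 66.00 = 6.879 mol
n/ν → D: 5.326, Q: 6.879; D is limiting.
n(Z) produced = (2/1) × 5.326 = 10.65 mol
Step 2:
n(Z) available = 10.65 mol
n(R) = 5036 / 192.20 = 26.20 mol
n/ν → Z: 10.65, R: 13.10; Z is limiting.
n(J) = (2/1) × 10.65 = 21.30 mol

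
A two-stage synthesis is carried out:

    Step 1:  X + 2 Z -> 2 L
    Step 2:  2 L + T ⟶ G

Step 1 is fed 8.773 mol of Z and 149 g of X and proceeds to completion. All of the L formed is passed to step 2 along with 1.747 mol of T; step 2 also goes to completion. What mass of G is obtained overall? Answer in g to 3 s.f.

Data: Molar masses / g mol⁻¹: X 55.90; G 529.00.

Step 1:
n(Z) = 8.773 mol
n(X) = 149.0 / 55.90 = 2.665 mol
n/ν for Z = 8.773/2 = 4.387
n/ν for X = 2.665/1 = 2.665
Smallest n/ν is X → limiting reagent.
n(L) produced = (2/1) × 2.665 = 5.330 mol
Step 2:
n(L) available = 5.330 mol
n(T) = 1.747 mol
n/ν for L = 5.330/2 = 2.665
n/ν for T = 1.747/1 = 1.747
Smallest n/ν is T → limiting reagent.
n(G) = (1/1) × 1.747 = 1.747 mol
mass = 1.747 × 529.00 = 924.2 g

924 g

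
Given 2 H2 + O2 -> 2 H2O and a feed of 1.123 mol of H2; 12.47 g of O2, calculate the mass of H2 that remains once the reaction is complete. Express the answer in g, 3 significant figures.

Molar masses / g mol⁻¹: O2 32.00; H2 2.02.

n(H2) = 1.123 mol
n(O2) = 12.47 / 32.00 = 0.3897 mol
n/ν for H2 = 1.123/2 = 0.5615
n/ν for O2 = 0.3897/1 = 0.3897
Smallest n/ν is O2 → limiting reagent.
H2 consumed = (2/1) × 0.3897 = 0.7794 mol
H2 remaining = 1.123 − 0.7794 = 0.3436 mol
mass = 0.3436 × 2.02 = 0.6941 g

0.694 g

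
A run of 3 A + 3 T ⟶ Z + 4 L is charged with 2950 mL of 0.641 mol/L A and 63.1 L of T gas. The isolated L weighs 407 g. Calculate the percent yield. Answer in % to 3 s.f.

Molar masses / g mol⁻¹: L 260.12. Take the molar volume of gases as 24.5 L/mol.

n(A) = 0.641 × 2950/1000 = 1.891 mol
n(T) = 63.10 / 24.5 = 2.576 mol
n/ν → A: 0.6303, T: 0.8587; A is limiting.
theoretical n(L) = (4/3) × 1.891 = 2.521 mol → 655.8 g
% yield = 407 / 655.8 × 100 = 62.06 %

62.1 %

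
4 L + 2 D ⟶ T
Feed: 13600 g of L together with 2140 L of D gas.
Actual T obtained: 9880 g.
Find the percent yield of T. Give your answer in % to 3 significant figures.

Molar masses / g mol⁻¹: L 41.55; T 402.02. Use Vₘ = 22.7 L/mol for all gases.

n(L) = 13600 / 41.55 = 327.3 mol
n(D) = 2140 / 22.7 = 94.27 mol
n/ν → L: 81.83, D: 47.14; D is limiting.
theoretical n(T) = (1/2) × 94.27 = 47.14 mol → 18950 g
% yield = 9880 / 18950 × 100 = 52.14 %

52.1 %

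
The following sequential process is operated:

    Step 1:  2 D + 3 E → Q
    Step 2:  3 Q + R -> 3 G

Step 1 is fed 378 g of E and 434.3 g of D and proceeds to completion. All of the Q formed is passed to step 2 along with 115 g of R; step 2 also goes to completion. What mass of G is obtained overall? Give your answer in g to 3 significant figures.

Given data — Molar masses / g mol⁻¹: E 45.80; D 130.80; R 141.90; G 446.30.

Step 1:
n(E) = 378.0 / 45.80 = 8.253 mol
n(D) = 434.3 / 130.80 = 3.320 mol
n/ν for E = 8.253/3 = 2.751
n/ν for D = 3.320/2 = 1.660
Smallest n/ν is D → limiting reagent.
n(Q) produced = (1/2) × 3.320 = 1.660 mol
Step 2:
n(Q) available = 1.660 mol
n(R) = 115.0 / 141.90 = 0.8104 mol
n/ν for Q = 1.660/3 = 0.5533
n/ν for R = 0.8104/1 = 0.8104
Smallest n/ν is Q → limiting reagent.
n(G) = (3/3) × 1.660 = 1.660 mol
mass = 1.660 × 446.30 = 740.9 g

741 g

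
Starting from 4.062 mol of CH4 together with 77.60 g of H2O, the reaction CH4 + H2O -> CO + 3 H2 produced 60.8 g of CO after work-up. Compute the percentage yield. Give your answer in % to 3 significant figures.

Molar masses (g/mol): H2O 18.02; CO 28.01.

53.4 %

n(CH4) = 4.062 mol
n(H2O) = 77.60 / 18.02 = 4.306 mol
n/ν for CH4 = 4.062/1 = 4.062
n/ν for H2O = 4.306/1 = 4.306
Smallest n/ν is CH4 → limiting reagent.
theoretical n(CO) = (1/1) × 4.062 = 4.062 mol → 113.8 g
% yield = 60.8 / 113.8 × 100 = 53.43 %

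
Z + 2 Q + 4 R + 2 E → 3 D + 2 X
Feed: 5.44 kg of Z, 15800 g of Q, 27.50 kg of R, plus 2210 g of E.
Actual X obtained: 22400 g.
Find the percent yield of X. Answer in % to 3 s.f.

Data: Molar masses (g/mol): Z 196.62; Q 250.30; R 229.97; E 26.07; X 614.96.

n(Z) = 5.440×1000 / 196.62 = 27.67 mol
n(Q) = 15800 / 250.30 = 63.12 mol
n(R) = 27.50×1000 / 229.97 = 119.6 mol
n(E) = 2210 / 26.07 = 84.77 mol
n/ν for Z = 27.67/1 = 27.67
n/ν for Q = 63.12/2 = 31.56
n/ν for R = 119.6/4 = 29.90
n/ν for E = 84.77/2 = 42.39
Smallest n/ν is Z → limiting reagent.
theoretical n(X) = (2/1) × 27.67 = 55.34 mol → 34030 g
% yield = 22400 / 34030 × 100 = 65.82 %

65.8 %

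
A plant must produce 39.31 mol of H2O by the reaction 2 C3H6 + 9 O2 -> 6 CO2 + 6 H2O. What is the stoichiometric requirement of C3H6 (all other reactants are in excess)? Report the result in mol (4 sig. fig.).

n(H2O) = 39.31 mol
n(C3H6) = (2/6) × 39.31 = 13.10 mol

13.10 mol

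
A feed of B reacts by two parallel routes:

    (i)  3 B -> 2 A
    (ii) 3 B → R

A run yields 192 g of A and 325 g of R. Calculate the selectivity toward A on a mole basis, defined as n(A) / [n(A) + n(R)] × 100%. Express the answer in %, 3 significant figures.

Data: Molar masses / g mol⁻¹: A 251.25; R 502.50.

n(A) = 192 / 251.25 = 0.7642 mol
n(R) = 325 / 502.50 = 0.6468 mol
selectivity = 0.7642/(0.7642+0.6468) × 100 = 54.16 %

54.2 %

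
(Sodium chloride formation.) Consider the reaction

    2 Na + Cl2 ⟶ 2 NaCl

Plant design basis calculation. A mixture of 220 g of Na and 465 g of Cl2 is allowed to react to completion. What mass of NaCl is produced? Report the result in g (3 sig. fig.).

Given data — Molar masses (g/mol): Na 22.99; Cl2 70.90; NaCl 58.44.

559 g

n(Na) = 220.0 / 22.99 = 9.569 mol
n(Cl2) = 465.0 / 70.90 = 6.559 mol
n/ν for Na = 9.569/2 = 4.785
n/ν for Cl2 = 6.559/1 = 6.559
Smallest n/ν is Na → limiting reagent.
n(NaCl) = (2/2) × 9.569 = 9.569 mol
mass = 9.569 × 58.44 = 559.2 g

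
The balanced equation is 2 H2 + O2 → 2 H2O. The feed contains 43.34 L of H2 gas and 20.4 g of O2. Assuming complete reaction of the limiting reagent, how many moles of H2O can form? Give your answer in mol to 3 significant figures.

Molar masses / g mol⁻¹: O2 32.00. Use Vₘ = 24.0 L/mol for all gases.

1.28 mol

n(H2) = 43.34 / 24.0 = 1.806 mol
n(O2) = 20.40 / 32.00 = 0.6375 mol
n/ν for H2 = 1.806/2 = 0.9030
n/ν for O2 = 0.6375/1 = 0.6375
Smallest n/ν is O2 → limiting reagent.
n(H2O) = (2/1) × 0.6375 = 1.275 mol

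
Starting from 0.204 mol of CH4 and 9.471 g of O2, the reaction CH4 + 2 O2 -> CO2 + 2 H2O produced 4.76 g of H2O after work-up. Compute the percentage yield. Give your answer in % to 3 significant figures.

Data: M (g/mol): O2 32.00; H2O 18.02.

89.2 %

n(CH4) = 0.2040 mol
n(O2) = 9.471 / 32.00 = 0.2960 mol
n/ν → CH4: 0.2040, O2: 0.1480; O2 is limiting.
theoretical n(H2O) = (2/2) × 0.2960 = 0.2960 mol → 5.334 g
% yield = 4.76 / 5.334 × 100 = 89.24 %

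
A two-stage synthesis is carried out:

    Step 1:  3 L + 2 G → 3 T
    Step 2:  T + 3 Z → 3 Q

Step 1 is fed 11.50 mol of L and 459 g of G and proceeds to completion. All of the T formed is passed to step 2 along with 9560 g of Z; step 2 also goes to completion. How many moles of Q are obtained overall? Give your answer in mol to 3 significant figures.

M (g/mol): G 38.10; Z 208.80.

34.5 mol

Step 1:
n(L) = 11.50 mol
n(G) = 459.0 / 38.10 = 12.05 mol
n/ν → L: 3.833, G: 6.025; L is limiting.
n(T) produced = (3/3) × 11.50 = 11.50 mol
Step 2:
n(T) available = 11.50 mol
n(Z) = 9560 / 208.80 = 45.79 mol
n/ν → T: 11.50, Z: 15.26; T is limiting.
n(Q) = (3/1) × 11.50 = 34.50 mol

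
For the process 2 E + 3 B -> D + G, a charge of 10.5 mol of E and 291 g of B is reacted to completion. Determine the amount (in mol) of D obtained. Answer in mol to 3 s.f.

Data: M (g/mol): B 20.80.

4.66 mol

n(E) = 10.50 mol
n(B) = 291.0 / 20.80 = 13.99 mol
n/ν → E: 5.250, B: 4.663; B is limiting.
n(D) = (1/3) × 13.99 = 4.663 mol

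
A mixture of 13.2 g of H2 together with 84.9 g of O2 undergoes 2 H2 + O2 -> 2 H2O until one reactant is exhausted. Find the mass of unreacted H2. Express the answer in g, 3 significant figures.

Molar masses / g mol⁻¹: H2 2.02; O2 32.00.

n(H2) = 13.20 / 2.02 = 6.535 mol
n(O2) = 84.90 / 32.00 = 2.653 mol
n/ν for H2 = 6.535/2 = 3.268
n/ν for O2 = 2.653/1 = 2.653
Smallest n/ν is O2 → limiting reagent.
H2 consumed = (2/1) × 2.653 = 5.306 mol
H2 remaining = 6.535 − 5.306 = 1.229 mol
mass = 1.229 × 2.02 = 2.483 g

2.48 g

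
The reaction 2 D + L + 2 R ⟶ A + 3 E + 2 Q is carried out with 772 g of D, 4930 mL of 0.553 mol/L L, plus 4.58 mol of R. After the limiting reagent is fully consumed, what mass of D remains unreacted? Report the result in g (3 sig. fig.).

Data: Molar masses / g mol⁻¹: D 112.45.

n(D) = 772.0 / 112.45 = 6.865 mol
n(L) = 0.553 × 4930/1000 = 2.726 mol
n(R) = 4.580 mol
n/ν for D = 6.865/2 = 3.433
n/ν for L = 2.726/1 = 2.726
n/ν for R = 4.580/2 = 2.290
Smallest n/ν is R → limiting reagent.
D consumed = (2/2) × 4.580 = 4.580 mol
D remaining = 6.865 − 4.580 = 2.285 mol
mass = 2.285 × 112.45 = 256.9 g

257 g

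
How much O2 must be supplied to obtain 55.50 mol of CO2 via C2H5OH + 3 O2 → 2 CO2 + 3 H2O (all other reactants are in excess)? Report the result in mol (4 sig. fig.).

83.25 mol

n(CO2) = 55.50 mol
n(O2) = (3/2) × 55.50 = 83.25 mol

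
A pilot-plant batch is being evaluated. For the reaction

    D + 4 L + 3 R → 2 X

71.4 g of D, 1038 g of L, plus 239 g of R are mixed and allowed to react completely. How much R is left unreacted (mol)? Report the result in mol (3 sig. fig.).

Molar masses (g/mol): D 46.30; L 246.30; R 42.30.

2.49 mol

n(D) = 71.40 / 46.30 = 1.542 mol
n(L) = 1038 / 246.30 = 4.214 mol
n(R) = 239.0 / 42.30 = 5.650 mol
n/ν for D = 1.542/1 = 1.542
n/ν for L = 4.214/4 = 1.054
n/ν for R = 5.650/3 = 1.883
Smallest n/ν is L → limiting reagent.
R consumed = (3/4) × 4.214 = 3.161 mol
R remaining = 5.650 − 3.161 = 2.489 mol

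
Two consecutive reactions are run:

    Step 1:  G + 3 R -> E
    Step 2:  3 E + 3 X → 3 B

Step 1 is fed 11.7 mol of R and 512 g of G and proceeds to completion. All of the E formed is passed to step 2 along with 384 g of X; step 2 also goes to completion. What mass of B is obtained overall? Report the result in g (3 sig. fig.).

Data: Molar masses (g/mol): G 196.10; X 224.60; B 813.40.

Step 1:
n(R) = 11.70 mol
n(G) = 512.0 / 196.10 = 2.611 mol
n/ν for R = 11.70/3 = 3.900
n/ν for G = 2.611/1 = 2.611
Smallest n/ν is G → limiting reagent.
n(E) produced = (1/1) × 2.611 = 2.611 mol
Step 2:
n(E) available = 2.611 mol
n(X) = 384.0 / 224.60 = 1.710 mol
n/ν for E = 2.611/3 = 0.8703
n/ν for X = 1.710/3 = 0.5700
Smallest n/ν is X → limiting reagent.
n(B) = (3/3) × 1.710 = 1.710 mol
mass = 1.710 × 813.40 = 1391 g

1390 g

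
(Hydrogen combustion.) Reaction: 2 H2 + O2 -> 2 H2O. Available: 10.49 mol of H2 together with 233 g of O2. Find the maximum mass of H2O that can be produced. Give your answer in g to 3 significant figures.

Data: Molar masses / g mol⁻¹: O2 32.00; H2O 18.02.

n(H2) = 10.49 mol
n(O2) = 233.0 / 32.00 = 7.281 mol
n/ν for H2 = 10.49/2 = 5.245
n/ν for O2 = 7.281/1 = 7.281
Smallest n/ν is H2 → limiting reagent.
n(H2O) = (2/2) × 10.49 = 10.49 mol
mass = 10.49 × 18.02 = 189.0 g

189 g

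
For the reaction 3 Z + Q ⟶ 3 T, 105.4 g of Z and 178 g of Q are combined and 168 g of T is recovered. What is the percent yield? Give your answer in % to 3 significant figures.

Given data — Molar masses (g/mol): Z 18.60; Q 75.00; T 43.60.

68.0 %

n(Z) = 105.4 / 18.60 = 5.667 mol
n(Q) = 178.0 / 75.00 = 2.373 mol
n/ν for Z = 5.667/3 = 1.889
n/ν for Q = 2.373/1 = 2.373
Smallest n/ν is Z → limiting reagent.
theoretical n(T) = (3/3) × 5.667 = 5.667 mol → 247.1 g
% yield = 168 / 247.1 × 100 = 67.99 %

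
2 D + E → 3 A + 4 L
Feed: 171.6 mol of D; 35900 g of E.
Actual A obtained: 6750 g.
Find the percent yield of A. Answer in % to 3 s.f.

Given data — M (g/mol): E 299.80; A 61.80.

42.4 %

n(D) = 171.6 mol
n(E) = 35900 / 299.80 = 119.7 mol
n/ν → D: 85.80, E: 119.7; D is limiting.
theoretical n(A) = (3/2) × 171.6 = 257.4 mol → 15910 g
% yield = 6750 / 15910 × 100 = 42.43 %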